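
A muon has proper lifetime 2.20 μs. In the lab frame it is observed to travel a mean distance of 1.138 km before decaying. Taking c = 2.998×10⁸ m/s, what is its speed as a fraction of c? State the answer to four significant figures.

0.8652c

d = βγcτ ⇒ βγ = d/(cτ) = 1138 m / (659.56 m) = 1.7254.
β = (βγ)/√(1+(βγ)²) = 1.7254/√3.97701 = 0.8652.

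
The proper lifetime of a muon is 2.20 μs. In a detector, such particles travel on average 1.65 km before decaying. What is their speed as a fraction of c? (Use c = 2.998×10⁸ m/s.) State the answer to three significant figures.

0.929c

Let x = d/(cτ) = 1650 m / (2.998×10⁸ m/s × 2.200×10^-6 s) = 2.5017. Since d = βγcτ, x = βγ = β/√(1−β²).
Solving: β² = x²/(1+x²) = 6.2585/7.2585 = 0.86223, so β = 0.929.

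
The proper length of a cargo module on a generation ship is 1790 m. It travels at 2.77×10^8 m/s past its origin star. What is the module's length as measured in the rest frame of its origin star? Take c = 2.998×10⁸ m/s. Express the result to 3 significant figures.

685 m

β = v/c = (2.77×10^8 m/s)/(2.998×10⁸ m/s) = 0.923949.
Lorentz factor: γ = (1 − 0.8536818)^(−1/2) = 2.6143.
Length contraction: L = L₀/γ = 1790/2.6143 = 685 m.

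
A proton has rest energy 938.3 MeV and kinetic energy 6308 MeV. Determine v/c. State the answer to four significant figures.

γ = 1 + K/(mc²) = 1 + 6308/938.3 = 7.7228.
β = √(1 − 1/γ²) = √(1 − 0.0167668) = √0.9832332 = 0.9916.

0.9916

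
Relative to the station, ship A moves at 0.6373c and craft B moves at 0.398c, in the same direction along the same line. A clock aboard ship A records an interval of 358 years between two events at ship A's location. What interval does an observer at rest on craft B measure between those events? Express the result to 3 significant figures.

378 years

The velocity of ship A relative to craft B is (0.6373 − 0.398)c / (1 − 0.6373×0.398) = 0.32063c; relative speed 0.32063c.
γ for this relative speed: γ = 1/√(1 − 0.102804) = 1.0557.
Ship A's interval is proper; time dilation gives Δt_B = γΔτ = 1.0557 × 358 years = 378 years.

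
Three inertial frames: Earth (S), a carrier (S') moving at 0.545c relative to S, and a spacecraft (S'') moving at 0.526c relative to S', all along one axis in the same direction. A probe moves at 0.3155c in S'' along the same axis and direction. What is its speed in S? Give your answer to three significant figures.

Apply u = (u'+v)/(1+u'v) twice. Probe in the carrier frame: (0.3155+0.526)/(1+0.3155·0.526) = 0.8415/1.165953 = 0.72173c.
That velocity, transformed to the rest frame of Earth: (0.72173+0.545)/(1+0.72173·0.545) = 1.26673/1.39334285 = 0.90913c.

0.909c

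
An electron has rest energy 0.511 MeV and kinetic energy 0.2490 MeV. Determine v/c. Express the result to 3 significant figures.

K = (γ−1)mc², so γ = 1 + 0.2490/0.511 = 1.4873.
Then v/c = √(1 − γ⁻²) = √(1 − 0.452067) = √0.547933 = 0.740.

0.740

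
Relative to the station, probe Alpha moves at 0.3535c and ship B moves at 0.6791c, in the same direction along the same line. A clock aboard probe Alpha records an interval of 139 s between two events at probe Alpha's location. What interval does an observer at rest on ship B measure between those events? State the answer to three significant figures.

154 s

Speed of probe Alpha in ship B's frame: u = (v_A − v_B)/(1 − v_A v_B/c²) = (0.3535 − 0.6791)/(1 − 0.3535×0.6791) = −0.3256/0.75993815 = −0.42846; |u| = 0.42846c.
At |u| = 0.42846c, γ = (1 − 0.183578)^(−1/2) = 1.1067.
The clock on probe Alpha records proper time, so ship B measures Δt = γΔτ = 1.1067 × 139 = 154 s.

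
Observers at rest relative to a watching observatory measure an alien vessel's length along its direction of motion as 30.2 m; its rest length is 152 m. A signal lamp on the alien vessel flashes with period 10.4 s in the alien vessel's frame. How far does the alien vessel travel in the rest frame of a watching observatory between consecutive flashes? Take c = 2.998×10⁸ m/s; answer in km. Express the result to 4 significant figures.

Length contraction gives γ = L₀/L = 152/30.2 = 5.03311.
β = √(1 − 1/γ²) = 0.98006. Lab-frame period = γτ = 5.03311×10.4 s = 52.344 s. Distance = βc × γτ = 0.98006 × 2.998×10⁸ m/s × 52.344 s = 1.5380×10^10 m = 1.538×10^7 km.

1.538×10^7 km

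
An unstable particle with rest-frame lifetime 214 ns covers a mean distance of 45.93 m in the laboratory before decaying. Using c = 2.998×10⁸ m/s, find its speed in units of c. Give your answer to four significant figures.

Let x = d/(cτ) = 45.93 m / (2.998×10⁸ m/s × 2.140×10^-7 s) = 0.7159. Since d = βγcτ, x = βγ = β/√(1−β²).
Solving: β² = x²/(1+x²) = 0.512513/1.512513 = 0.338849, so β = 0.5821.

0.5821c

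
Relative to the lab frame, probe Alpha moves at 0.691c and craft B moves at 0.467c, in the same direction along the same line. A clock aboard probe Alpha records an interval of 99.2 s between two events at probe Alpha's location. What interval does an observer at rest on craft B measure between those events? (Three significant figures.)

105 s

The velocity of probe Alpha relative to craft B is (0.691 − 0.467)c / (1 − 0.691×0.467) = 0.33072c; relative speed 0.33072c.
At |u| = 0.33072c, γ = (1 − 0.109376)^(−1/2) = 1.0596.
Probe Alpha's interval is proper; time dilation gives Δt_B = γΔτ = 1.0596 × 99.2 s = 105 s.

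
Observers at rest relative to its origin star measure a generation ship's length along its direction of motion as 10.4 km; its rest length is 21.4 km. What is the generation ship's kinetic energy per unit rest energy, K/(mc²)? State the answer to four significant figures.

From L = L₀/γ: γ = 21.4/10.4 = 2.05769.
K/(mc²) = γ − 1 = 2.05769 − 1 = 1.058.

1.058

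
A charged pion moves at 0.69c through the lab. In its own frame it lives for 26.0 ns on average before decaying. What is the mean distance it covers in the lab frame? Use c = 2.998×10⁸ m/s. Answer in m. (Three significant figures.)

Lorentz factor: γ = (1 − 0.4761)^(−1/2) = 1.3816.
Lab-frame lifetime: Δt = γτ = 1.3816 × 26.0 ns = 35.922 ns.
Distance: d = vΔt = 0.69 × 2.998×10⁸ m/s × 3.5922×10^-8 s = 7.43 m.

7.43 m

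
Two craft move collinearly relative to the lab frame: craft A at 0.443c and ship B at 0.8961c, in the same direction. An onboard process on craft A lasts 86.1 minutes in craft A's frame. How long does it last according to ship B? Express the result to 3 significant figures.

Speed of craft A in ship B's frame: u = (v_A − v_B)/(1 − v_A v_B/c²) = (0.443 − 0.8961)/(1 − 0.443×0.8961) = −0.4531/0.6030277 = −0.75138; |u| = 0.75138c.
At |u| = 0.75138c, γ = (1 − 0.564572)^(−1/2) = 1.5155.
The clock on craft A records proper time, so ship B measures Δt = γΔτ = 1.5155 × 86.1 = 130 minutes.

130 minutes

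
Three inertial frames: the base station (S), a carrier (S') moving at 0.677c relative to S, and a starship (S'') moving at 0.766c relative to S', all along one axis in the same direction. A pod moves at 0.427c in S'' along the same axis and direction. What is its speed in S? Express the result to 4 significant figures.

0.9797c

Compose velocities in two stages. Stage 1 (into S'): u₁ = (0.427+0.766)/(1+0.427×0.766) = 0.89896.
Stage 2 (into S): u = (0.89896+0.677)/(1+0.89896×0.677) = 0.97971, so the speed is 0.9797c.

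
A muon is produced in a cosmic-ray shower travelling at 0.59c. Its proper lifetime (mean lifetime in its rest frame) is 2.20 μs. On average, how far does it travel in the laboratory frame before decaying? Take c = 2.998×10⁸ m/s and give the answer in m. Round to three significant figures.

482 m

γ = 1/√(1 − β²) = 1/√(1 − 0.3481) = 1/√0.6519 = 1/0.807403 = 1.2385.
Lab-frame lifetime: Δt = γτ = 1.2385 × 2.20 μs = 2.7247 μs.
Distance: d = vΔt = 0.59 × 2.998×10⁸ m/s × 2.7247×10^-6 s = 482 m.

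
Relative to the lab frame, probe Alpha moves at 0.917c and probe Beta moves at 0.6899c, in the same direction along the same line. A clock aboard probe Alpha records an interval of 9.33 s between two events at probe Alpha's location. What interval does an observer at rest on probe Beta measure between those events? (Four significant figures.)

11.87 s

The velocity of probe Alpha relative to probe Beta is (0.917 − 0.6899)c / (1 − 0.917×0.6899) = 0.61819c; relative speed 0.61819c.
γ for this relative speed: γ = 1/√(1 − 0.382159) = 1.2722.
Probe Alpha's interval is proper; time dilation gives Δt_B = γΔτ = 1.2722 × 9.33 s = 11.87 s.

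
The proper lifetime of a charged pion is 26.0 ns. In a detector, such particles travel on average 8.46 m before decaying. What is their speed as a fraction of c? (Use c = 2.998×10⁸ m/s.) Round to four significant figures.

0.7354c

Let x = d/(cτ) = 8.460 m / (2.998×10⁸ m/s × 2.600×10^-8 s) = 1.0853. Since d = βγcτ, x = βγ = β/√(1−β²).
Solving: β² = x²/(1+x²) = 1.17788/2.17788 = 0.540838, so β = 0.7354.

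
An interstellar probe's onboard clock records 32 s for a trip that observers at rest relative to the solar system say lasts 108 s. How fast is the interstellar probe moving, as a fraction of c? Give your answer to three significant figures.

γ = Δt/Δτ = 108/32 = 3.375.
β = √(1 − 1/γ²) = √(1 − 0.0877915) = √0.9122085 = 0.955.

0.955c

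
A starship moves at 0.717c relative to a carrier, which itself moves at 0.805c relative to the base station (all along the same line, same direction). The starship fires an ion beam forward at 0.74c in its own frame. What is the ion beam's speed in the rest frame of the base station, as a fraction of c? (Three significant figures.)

0.995c

Compose velocities in two stages. Stage 1 (into S'): u₁ = (0.74+0.717)/(1+0.74×0.717) = 0.95193.
Stage 2 (into S): u = (0.95193+0.805)/(1+0.95193×0.805) = 0.99469, so the speed is 0.995c.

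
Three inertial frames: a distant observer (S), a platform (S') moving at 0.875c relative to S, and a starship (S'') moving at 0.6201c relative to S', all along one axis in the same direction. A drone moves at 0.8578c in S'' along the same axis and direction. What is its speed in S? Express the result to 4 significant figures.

0.9976c

Compose velocities in two stages. Stage 1 (into S'): u₁ = (0.8578+0.6201)/(1+0.8578×0.6201) = 0.96474.
Stage 2 (into S): u = (0.96474+0.875)/(1+0.96474×0.875) = 0.99761, so the speed is 0.9976c.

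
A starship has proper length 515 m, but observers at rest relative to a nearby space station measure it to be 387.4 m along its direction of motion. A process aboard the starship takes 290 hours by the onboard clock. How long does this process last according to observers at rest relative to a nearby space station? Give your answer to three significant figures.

386 hours

γ = L₀/L = 515/387.4 = 1.32938.
Δt = γΔτ = 1.32938 × 290 = 386 hours.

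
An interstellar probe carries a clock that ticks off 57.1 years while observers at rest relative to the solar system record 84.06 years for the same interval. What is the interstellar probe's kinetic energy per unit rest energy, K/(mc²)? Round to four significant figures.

γ = Δt/Δτ = 84.06/57.1 = 1.47215.
Since K = (γ−1)mc², K/(mc²) = 1.47215 − 1 = 0.4722.

0.4722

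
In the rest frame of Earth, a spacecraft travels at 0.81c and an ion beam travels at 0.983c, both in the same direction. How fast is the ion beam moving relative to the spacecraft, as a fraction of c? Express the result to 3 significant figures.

0.849c

Transform to the spacecraft's frame: u' = (u − v)/(1 − uv/c²).
u' = (0.983 − 0.81)/(1 − 0.983×0.81) = 0.173/0.20377 = 0.849.
Speed in the spacecraft's frame: 0.849c (in the same direction).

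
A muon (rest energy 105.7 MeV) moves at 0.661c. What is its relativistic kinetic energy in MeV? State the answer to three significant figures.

35.2 MeV

With β = 0.661, γ = 1/√(1 − 0.661²) = 1/√0.563079 = 1.33265.
Kinetic energy: K = (γ − 1)mc² = (1.33265 − 1) × 105.7 MeV = 0.33265 × 105.7 = 35.2 MeV.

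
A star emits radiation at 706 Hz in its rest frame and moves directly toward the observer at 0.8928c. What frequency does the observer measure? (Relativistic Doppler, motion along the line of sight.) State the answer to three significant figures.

2970 Hz

Relativistic Doppler (source moving toward): f_obs = f_src · √((1+β)/(1−β)).
With β = 0.8928: factor = √(1.8928/0.1072) = 4.202.
f_obs = 706 × 4.202 = 2970 Hz.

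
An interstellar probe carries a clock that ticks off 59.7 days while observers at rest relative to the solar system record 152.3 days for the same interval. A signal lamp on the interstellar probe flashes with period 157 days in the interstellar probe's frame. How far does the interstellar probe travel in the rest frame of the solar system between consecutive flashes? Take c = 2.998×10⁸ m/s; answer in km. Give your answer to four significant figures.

The time-dilation ratio gives γ = 152.3/59.7 = 2.55109.
β = √(1 − 1/γ²) = 0.91997. Lab-frame period = γτ = 2.55109×157 days = 400.52 days. Distance = βc × γτ = 0.91997 × 2.998×10⁸ m/s × 34604928 s = 9.5443×10^15 m = 9.544×10^12 km.

9.544×10^12 km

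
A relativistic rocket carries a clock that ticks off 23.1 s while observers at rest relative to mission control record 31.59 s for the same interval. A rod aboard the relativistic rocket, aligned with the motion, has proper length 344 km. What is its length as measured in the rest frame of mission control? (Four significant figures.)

251.5 km

From Δt = γΔτ: γ = 31.59/23.1 = 1.36753.
L = L₀/γ = 344/1.36753 = 251.5 km.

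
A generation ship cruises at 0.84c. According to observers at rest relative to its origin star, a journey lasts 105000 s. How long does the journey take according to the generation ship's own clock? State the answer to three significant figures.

γ = 1/√(1 − β²) = 1/√(1 − 0.7056) = 1/√0.2944 = 1/0.542586 = 1.843.
The moving clock records proper time: Δτ = Δt/γ = 105000/1.843 = 57000 s.

57000 s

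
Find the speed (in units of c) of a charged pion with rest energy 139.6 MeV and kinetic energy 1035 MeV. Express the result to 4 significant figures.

K = (γ−1)mc², so γ = 1 + 1035/139.6 = 8.414.
Then v/c = √(1 − γ⁻²) = √(1 − 0.0141252) = √0.9858748 = 0.9929.

0.9929c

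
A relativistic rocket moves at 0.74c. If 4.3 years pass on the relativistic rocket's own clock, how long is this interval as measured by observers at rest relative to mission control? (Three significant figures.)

6.39 years

γ = 1/√(1 − β²) = 1/√(1 − 0.5476) = 1/√0.4524 = 1/0.672607 = 1.4868.
The onboard clock measures proper time, so the interval in the rest frame of mission control is dilated: Δt = γ·Δτ = 1.4868 × 4.3 years = 6.39 years.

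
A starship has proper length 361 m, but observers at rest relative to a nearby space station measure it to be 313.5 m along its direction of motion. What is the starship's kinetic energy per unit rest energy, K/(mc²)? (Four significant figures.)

0.1515

γ = L₀/L = 361/313.5 = 1.15152.
K/(mc²) = γ − 1 = 1.15152 − 1 = 0.1515.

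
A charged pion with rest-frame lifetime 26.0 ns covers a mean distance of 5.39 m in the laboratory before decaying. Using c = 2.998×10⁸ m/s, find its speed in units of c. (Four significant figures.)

0.5688c

Lab distance = (lab lifetime)·v = γτ·βc, so βγ = d/(cτ) = 5.390/(2.998×10⁸ × 2.600×10^-8) = 0.69149.
With βγ = 0.69149: γ² = 1 + (βγ)² = 1.478158, and β = (βγ)/γ = 0.69149/1.2158 = 0.5688.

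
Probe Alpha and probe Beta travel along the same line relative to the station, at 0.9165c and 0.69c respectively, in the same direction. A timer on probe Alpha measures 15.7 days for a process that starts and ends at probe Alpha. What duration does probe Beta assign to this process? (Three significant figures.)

19.9 days

Speed of probe Alpha in probe Beta's frame: u = (v_A − v_B)/(1 − v_A v_B/c²) = (0.9165 − 0.69)/(1 − 0.9165×0.69) = 0.2265/0.367615 = 0.61613; |u| = 0.61613c.
γ for this relative speed: γ = 1/√(1 − 0.379616) = 1.2696.
The clock on probe Alpha records proper time, so probe Beta measures Δt = γΔτ = 1.2696 × 15.7 = 19.9 days.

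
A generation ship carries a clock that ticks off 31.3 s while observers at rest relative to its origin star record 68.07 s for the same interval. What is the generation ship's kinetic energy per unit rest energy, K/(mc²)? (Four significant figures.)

1.175

The time-dilation ratio gives γ = 68.07/31.3 = 2.17476.
Since K = (γ−1)mc², K/(mc²) = 2.17476 − 1 = 1.175.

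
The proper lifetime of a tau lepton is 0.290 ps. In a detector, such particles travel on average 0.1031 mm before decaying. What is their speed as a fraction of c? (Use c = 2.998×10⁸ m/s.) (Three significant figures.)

Lab distance = (lab lifetime)·v = γτ·βc, so βγ = d/(cτ) = 1.031×10^-4/(2.998×10⁸ × 2.900×10^-13) = 1.1858.
With βγ = 1.1858: γ² = 1 + (βγ)² = 2.40612, and β = (βγ)/γ = 1.1858/1.55117 = 0.764.

0.764c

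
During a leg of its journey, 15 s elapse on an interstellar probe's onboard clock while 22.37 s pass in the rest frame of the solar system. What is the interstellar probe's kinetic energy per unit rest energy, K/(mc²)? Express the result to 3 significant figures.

The time-dilation ratio gives γ = 22.37/15 = 1.49133.
K/(mc²) = γ − 1 = 1.49133 − 1 = 0.491.

0.491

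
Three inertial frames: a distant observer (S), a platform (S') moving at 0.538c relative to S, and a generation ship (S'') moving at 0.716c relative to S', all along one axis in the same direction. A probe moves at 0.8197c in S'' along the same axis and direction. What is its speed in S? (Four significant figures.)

First combine the probe and generation ship (S''→S'): u₁ = (0.8197 + 0.716)/(1 + 0.8197×0.716) = 1.5357/1.5869052 = 0.96773.
Then combine with the platform (S'→S): u = (0.96773 + 0.538)/(1 + 0.96773×0.538) = 1.50573/1.52063874 = 0.9902.

0.9902c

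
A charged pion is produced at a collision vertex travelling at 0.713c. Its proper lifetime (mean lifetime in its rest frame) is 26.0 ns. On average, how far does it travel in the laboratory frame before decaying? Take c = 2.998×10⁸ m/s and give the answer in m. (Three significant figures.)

7.93 m

Lorentz factor: γ = (1 − 0.508369)^(−1/2) = 1.4262.
Lab-frame lifetime: Δt = γτ = 1.4262 × 26.0 ns = 37.081 ns.
Distance: d = vΔt = 0.713 × 2.998×10⁸ m/s × 3.7081×10^-8 s = 7.93 m.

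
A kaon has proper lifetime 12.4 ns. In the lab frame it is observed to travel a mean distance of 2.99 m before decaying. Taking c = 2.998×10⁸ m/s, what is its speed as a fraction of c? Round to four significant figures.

0.6267c

Lab distance = (lab lifetime)·v = γτ·βc, so βγ = d/(cτ) = 2.990/(2.998×10⁸ × 1.240×10^-8) = 0.8043.
With βγ = 0.8043: γ² = 1 + (βγ)² = 1.646898, and β = (βγ)/γ = 0.8043/1.28332 = 0.6267.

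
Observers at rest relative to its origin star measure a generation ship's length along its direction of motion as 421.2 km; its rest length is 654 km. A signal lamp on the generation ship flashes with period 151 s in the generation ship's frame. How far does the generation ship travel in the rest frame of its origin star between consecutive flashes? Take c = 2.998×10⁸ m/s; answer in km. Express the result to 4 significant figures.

5.377×10^7 km

Length contraction gives γ = L₀/L = 654/421.2 = 1.55271.
β = √(1 − 1/γ²) = 0.765. Lab-frame period = γτ = 1.55271×151 s = 234.46 s. Distance = βc × γτ = 0.765 × 2.998×10⁸ m/s × 234.46 s = 5.3773×10^10 m = 5.377×10^7 km.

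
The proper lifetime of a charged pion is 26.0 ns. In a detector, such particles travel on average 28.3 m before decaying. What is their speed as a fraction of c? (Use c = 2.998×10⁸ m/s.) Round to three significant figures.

0.964c

Lab distance = (lab lifetime)·v = γτ·βc, so βγ = d/(cτ) = 28.30/(2.998×10⁸ × 2.600×10^-8) = 3.6306.
With βγ = 3.6306: γ² = 1 + (βγ)² = 14.1813, and β = (βγ)/γ = 3.6306/3.76581 = 0.964.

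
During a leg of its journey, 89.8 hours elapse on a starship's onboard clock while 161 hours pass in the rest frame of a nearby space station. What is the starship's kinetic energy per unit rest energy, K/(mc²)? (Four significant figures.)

0.7929

From Δt = γΔτ: γ = 161/89.8 = 1.79287.
K/(mc²) = γ − 1 = 1.79287 − 1 = 0.7929.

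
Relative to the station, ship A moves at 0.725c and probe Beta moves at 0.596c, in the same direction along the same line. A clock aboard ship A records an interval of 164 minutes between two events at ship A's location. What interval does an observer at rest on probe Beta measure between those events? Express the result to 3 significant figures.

168 minutes

Speed of ship A in probe Beta's frame: u = (v_A − v_B)/(1 − v_A v_B/c²) = (0.725 − 0.596)/(1 − 0.725×0.596) = 0.129/0.5679 = 0.22715; |u| = 0.22715c.
At |u| = 0.22715c, γ = (1 − 0.0515971)^(−1/2) = 1.0268.
The clock on ship A records proper time, so probe Beta measures Δt = γΔτ = 1.0268 × 164 = 168 minutes.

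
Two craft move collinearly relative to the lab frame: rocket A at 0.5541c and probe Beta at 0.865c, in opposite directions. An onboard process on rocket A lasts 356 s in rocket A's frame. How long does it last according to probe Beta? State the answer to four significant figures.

The velocity of rocket A relative to probe Beta is (0.5541 + 0.865)c / (1 + 0.5541×0.865) = 0.95931c; relative speed 0.95931c.
At |u| = 0.95931c, γ = (1 − 0.920276)^(−1/2) = 3.5416.
The clock on rocket A records proper time, so probe Beta measures Δt = γΔτ = 3.5416 × 356 = 1261 s.

1261 s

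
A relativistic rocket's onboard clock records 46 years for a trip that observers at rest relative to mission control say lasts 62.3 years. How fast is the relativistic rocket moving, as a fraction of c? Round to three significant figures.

γ = Δt/Δτ = 62.3/46 = 1.3543.
β = √(1 − 1/γ²) = √(1 − 0.545218) = √0.454782 = 0.674.

0.674c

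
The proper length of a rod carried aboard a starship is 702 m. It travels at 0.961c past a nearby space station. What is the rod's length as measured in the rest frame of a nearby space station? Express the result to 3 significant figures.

194 m

With β = 0.961, γ = 1/√(1 − 0.961²) = 1/√0.076479 = 3.616.
Along the direction of motion the measured length is L₀/γ = 702/3.616 = 194 m.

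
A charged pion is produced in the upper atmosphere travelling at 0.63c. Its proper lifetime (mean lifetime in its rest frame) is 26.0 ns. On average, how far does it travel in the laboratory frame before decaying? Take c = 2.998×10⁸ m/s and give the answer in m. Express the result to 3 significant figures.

6.32 m

Lorentz factor: γ = (1 − 0.3969)^(−1/2) = 1.2877.
Lab-frame lifetime: Δt = γτ = 1.2877 × 26.0 ns = 33.48 ns.
Distance: d = vΔt = 0.63 × 2.998×10⁸ m/s × 3.3480×10^-8 s = 6.32 m.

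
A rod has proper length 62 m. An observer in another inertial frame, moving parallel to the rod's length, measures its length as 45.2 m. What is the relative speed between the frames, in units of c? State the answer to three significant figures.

Length contraction gives γ = L₀/L = 62/45.2 = 1.3717.
β = √(1 − 1/γ²) = √0.468526 = 0.684.

0.684c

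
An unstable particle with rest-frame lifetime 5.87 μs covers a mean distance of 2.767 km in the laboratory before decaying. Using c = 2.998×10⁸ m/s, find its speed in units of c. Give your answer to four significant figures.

Lab distance = (lab lifetime)·v = γτ·βc, so βγ = d/(cτ) = 2767/(2.998×10⁸ × 5.870×10^-6) = 1.5723.
With βγ = 1.5723: γ² = 1 + (βγ)² = 3.47213, and β = (βγ)/γ = 1.5723/1.86337 = 0.8438.

0.8438c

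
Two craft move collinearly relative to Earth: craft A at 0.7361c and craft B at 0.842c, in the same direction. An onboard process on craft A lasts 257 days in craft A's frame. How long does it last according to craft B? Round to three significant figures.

Speed of craft A in craft B's frame: u = (v_A − v_B)/(1 − v_A v_B/c²) = (0.7361 − 0.842)/(1 − 0.7361×0.842) = −0.1059/0.3802038 = −0.27853; |u| = 0.27853c.
γ for this relative speed: γ = 1/√(1 − 0.077579) = 1.0412.
Craft A's interval is proper; time dilation gives Δt_B = γΔτ = 1.0412 × 257 days = 268 days.

268 days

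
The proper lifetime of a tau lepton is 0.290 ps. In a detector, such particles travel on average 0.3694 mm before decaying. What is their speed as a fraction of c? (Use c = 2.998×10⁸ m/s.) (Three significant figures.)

d = βγcτ ⇒ βγ = d/(cτ) = 3.694×10^-4 m / (8.6942×10^-5 m) = 4.2488.
β = (βγ)/√(1+(βγ)²) = 4.2488/√19.0523 = 0.973.

0.973c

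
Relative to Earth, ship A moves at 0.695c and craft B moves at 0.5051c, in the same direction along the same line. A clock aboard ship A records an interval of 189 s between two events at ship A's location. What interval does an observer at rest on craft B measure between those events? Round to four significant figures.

The velocity of ship A relative to craft B is (0.695 − 0.5051)c / (1 − 0.695×0.5051) = 0.29262c; relative speed 0.29262c.
γ for this relative speed: γ = 1/√(1 − 0.0856265) = 1.0458.
Ship A's interval is proper; time dilation gives Δt_B = γΔτ = 1.0458 × 189 s = 197.7 s.

197.7 s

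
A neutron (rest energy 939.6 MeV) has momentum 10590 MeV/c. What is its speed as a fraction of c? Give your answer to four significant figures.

pc/(mc²) = 10590/939.6 = 11.271 = βγ = β/√(1−β²).
So β² = x²/(1 + x²) with x = 11.271: x² = 127.035, β² = 127.035/128.035 = 0.99219, β = 0.9961.

0.9961c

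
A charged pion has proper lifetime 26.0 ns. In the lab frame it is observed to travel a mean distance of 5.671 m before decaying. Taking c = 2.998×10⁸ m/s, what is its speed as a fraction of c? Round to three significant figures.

0.588c

Lab distance = (lab lifetime)·v = γτ·βc, so βγ = d/(cτ) = 5.671/(2.998×10⁸ × 2.600×10^-8) = 0.72754.
With βγ = 0.72754: γ² = 1 + (βγ)² = 1.529314, and β = (βγ)/γ = 0.72754/1.23665 = 0.588.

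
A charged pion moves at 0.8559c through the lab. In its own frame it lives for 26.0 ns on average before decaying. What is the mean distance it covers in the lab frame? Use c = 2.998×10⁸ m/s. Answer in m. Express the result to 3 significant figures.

β² = 0.73256481, so γ = 1/√0.26743519 = 1.9337.
Lab-frame lifetime: Δt = γτ = 1.9337 × 26.0 ns = 50.276 ns.
Distance: d = vΔt = 0.8559 × 2.998×10⁸ m/s × 5.0276×10^-8 s = 12.9 m.

12.9 m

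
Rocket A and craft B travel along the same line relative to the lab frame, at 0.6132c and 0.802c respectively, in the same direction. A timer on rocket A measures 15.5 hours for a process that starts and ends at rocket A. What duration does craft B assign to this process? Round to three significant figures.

The velocity of rocket A relative to craft B is (0.6132 − 0.802)c / (1 − 0.6132×0.802) = −0.3715c; relative speed 0.3715c.
γ for this relative speed: γ = 1/√(1 − 0.138012) = 1.0771.
The clock on rocket A records proper time, so craft B measures Δt = γΔτ = 1.0771 × 15.5 = 16.7 hours.

16.7 hours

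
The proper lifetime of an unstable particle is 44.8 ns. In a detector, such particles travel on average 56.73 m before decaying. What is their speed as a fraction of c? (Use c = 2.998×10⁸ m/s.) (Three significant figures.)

0.973c

Lab distance = (lab lifetime)·v = γτ·βc, so βγ = d/(cτ) = 56.73/(2.998×10⁸ × 4.480×10^-8) = 4.2238.
With βγ = 4.2238: γ² = 1 + (βγ)² = 18.8405, and β = (βγ)/γ = 4.2238/4.34056 = 0.973.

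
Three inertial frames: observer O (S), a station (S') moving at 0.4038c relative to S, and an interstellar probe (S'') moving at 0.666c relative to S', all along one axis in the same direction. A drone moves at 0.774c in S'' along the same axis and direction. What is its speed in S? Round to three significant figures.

0.979c

Apply u = (u'+v)/(1+u'v) twice. Drone in the station frame: (0.774+0.666)/(1+0.774·0.666) = 1.44/1.515484 = 0.95019c.
That velocity, transformed to the rest frame of observer O: (0.95019+0.4038)/(1+0.95019·0.4038) = 1.35399/1.383686722 = 0.97854c.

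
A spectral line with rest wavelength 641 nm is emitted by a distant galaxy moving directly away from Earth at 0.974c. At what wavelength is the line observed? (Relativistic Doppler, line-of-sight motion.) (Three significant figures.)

5590 nm

Relativistic Doppler for wavelength: λ_obs = λ_src · √((1+β)/(1−β)).
With β = 0.974: factor = √(1.974/0.026) = 8.7134.
λ_obs = 641 × 8.7134 = 5590 nm.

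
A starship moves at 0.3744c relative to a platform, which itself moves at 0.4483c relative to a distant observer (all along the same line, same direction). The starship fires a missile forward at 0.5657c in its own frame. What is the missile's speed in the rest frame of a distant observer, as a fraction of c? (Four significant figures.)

First combine the missile and starship (S''→S'): u₁ = (0.5657 + 0.3744)/(1 + 0.5657×0.3744) = 0.9401/1.21179808 = 0.77579.
Then combine with the platform (S'→S): u = (0.77579 + 0.4483)/(1 + 0.77579×0.4483) = 1.22409/1.347786657 = 0.90822.

0.9082c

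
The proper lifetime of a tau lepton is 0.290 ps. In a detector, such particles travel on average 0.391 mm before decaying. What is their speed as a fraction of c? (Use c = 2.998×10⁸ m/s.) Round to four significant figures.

0.9762c

Let x = d/(cτ) = 3.910×10^-4 m / (2.998×10⁸ m/s × 2.900×10^-13 s) = 4.4973. Since d = βγcτ, x = βγ = β/√(1−β²).
Solving: β² = x²/(1+x²) = 20.2257/21.2257 = 0.952887, so β = 0.9762.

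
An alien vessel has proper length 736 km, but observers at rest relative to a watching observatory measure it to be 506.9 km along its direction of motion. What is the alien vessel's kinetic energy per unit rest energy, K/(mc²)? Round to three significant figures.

0.452

Length contraction gives γ = L₀/L = 736/506.9 = 1.45196.
Since K = (γ−1)mc², K/(mc²) = 1.45196 − 1 = 0.452.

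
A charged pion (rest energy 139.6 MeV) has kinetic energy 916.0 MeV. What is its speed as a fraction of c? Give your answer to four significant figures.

K = (γ−1)mc², so γ = 1 + 916.0/139.6 = 7.5616.
Then v/c = √(1 − γ⁻²) = √(1 − 0.0174893) = √0.9825107 = 0.9912.

0.9912c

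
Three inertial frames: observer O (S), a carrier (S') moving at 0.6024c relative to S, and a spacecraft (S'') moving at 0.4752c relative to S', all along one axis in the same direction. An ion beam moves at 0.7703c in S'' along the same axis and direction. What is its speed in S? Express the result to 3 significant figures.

0.977c

Apply u = (u'+v)/(1+u'v) twice. Ion beam in the carrier frame: (0.7703+0.4752)/(1+0.7703·0.4752) = 1.2455/1.36604656 = 0.91176c.
That velocity, transformed to the rest frame of observer O: (0.91176+0.6024)/(1+0.91176·0.6024) = 1.51416/1.549244224 = 0.97735c.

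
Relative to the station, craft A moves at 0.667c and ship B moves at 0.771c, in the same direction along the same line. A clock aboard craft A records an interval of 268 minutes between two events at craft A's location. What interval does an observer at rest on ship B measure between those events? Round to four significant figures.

Speed of craft A in ship B's frame: u = (v_A − v_B)/(1 − v_A v_B/c²) = (0.667 − 0.771)/(1 − 0.667×0.771) = −0.104/0.485743 = −0.2141; |u| = 0.2141c.
At |u| = 0.2141c, γ = (1 − 0.0458388)^(−1/2) = 1.0237.
The clock on craft A records proper time, so ship B measures Δt = γΔτ = 1.0237 × 268 = 274.4 minutes.

274.4 minutes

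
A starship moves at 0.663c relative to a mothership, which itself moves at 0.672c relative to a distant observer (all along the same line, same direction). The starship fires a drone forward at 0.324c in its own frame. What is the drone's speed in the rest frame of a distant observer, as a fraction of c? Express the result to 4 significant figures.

Apply u = (u'+v)/(1+u'v) twice. Drone in the mothership frame: (0.324+0.663)/(1+0.324·0.663) = 0.987/1.214812 = 0.81247c.
That velocity, transformed to the rest frame of a distant observer: (0.81247+0.672)/(1+0.81247·0.672) = 1.48447/1.54597984 = 0.96021c.

0.9602c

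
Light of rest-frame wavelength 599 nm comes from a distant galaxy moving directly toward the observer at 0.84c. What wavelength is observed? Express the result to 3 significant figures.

177 nm

Relativistic Doppler for wavelength: λ_obs = λ_src · √((1−β)/(1+β)).
With β = 0.84: factor = √(0.16/1.84) = 0.29488.
λ_obs = 599 × 0.29488 = 177 nm.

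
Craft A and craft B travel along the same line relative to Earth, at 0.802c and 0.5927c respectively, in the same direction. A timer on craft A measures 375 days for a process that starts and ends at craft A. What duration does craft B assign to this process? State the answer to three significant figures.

The velocity of craft A relative to craft B is (0.802 − 0.5927)c / (1 − 0.802×0.5927) = 0.39893c; relative speed 0.39893c.
γ for this relative speed: γ = 1/√(1 − 0.159145) = 1.0905.
The clock on craft A records proper time, so craft B measures Δt = γΔτ = 1.0905 × 375 = 409 days.

409 days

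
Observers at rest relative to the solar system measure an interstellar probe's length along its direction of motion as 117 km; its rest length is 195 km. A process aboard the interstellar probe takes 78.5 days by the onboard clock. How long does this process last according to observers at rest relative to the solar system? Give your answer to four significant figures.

130.8 days

γ = L₀/L = 195/117 = 1.66667.
Δt = γΔτ = 1.66667 × 78.5 = 130.8 days.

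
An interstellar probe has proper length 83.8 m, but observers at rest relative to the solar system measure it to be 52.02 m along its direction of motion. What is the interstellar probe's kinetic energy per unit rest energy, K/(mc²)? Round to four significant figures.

Length contraction gives γ = L₀/L = 83.8/52.02 = 1.61092.
K/(mc²) = γ − 1 = 1.61092 − 1 = 0.6109.

0.6109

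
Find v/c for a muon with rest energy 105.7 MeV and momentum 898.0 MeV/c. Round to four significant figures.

βγ = pc/(mc²) = 898.0/105.7 = 8.4957.
Since γ² = 1 + (βγ)² = 73.1769, γ = √73.1769 = 8.55435, and β = (βγ)/γ = 8.4957/8.55435 = 0.9931.

0.9931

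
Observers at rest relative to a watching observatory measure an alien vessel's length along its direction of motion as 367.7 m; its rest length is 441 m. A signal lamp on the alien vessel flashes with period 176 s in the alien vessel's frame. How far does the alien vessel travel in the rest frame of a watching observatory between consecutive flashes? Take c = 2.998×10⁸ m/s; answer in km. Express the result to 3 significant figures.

From L = L₀/γ: γ = 441/367.7 = 1.19935.
β = √(1 − 1/γ²) = 0.55209. Lab-frame period = γτ = 1.19935×176 s = 211.09 s. Distance = βc × γτ = 0.55209 × 2.998×10⁸ m/s × 211.09 s = 3.4939×10^10 m = 3.49×10^7 km.

3.49×10^7 km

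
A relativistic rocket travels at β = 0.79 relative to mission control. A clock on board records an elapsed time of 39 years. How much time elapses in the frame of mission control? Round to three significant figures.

63.6 years

γ = 1/√(1 − β²) = 1/√(1 − 0.6241) = 1/√0.3759 = 1/0.613107 = 1.631.
The onboard clock measures proper time, so the interval in the rest frame of mission control is dilated: Δt = γ·Δτ = 1.631 × 39 years = 63.6 years.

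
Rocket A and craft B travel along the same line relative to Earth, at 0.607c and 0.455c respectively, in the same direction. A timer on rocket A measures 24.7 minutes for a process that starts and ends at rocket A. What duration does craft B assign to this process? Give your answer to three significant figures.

25.3 minutes

The velocity of rocket A relative to craft B is (0.607 − 0.455)c / (1 − 0.607×0.455) = 0.21c; relative speed 0.21c.
At |u| = 0.21c, γ = (1 − 0.0441)^(−1/2) = 1.0228.
The clock on rocket A records proper time, so craft B measures Δt = γΔτ = 1.0228 × 24.7 = 25.3 minutes.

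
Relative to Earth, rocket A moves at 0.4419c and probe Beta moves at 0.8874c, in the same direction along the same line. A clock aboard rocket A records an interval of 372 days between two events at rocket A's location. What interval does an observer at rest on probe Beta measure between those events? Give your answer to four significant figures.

546.8 days

Speed of rocket A in probe Beta's frame: u = (v_A − v_B)/(1 − v_A v_B/c²) = (0.4419 − 0.8874)/(1 − 0.4419×0.8874) = −0.4455/0.60785794 = −0.7329; |u| = 0.7329c.
γ for this relative speed: γ = 1/√(1 − 0.537142) = 1.4699.
Rocket A's interval is proper; time dilation gives Δt_B = γΔτ = 1.4699 × 372 days = 546.8 days.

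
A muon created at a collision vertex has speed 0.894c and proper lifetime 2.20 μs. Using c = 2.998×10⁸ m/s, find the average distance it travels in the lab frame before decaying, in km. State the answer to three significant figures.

β² = 0.799236, so γ = 1/√0.200764 = 2.2318.
Lab-frame lifetime: Δt = γτ = 2.2318 × 2.20 μs = 4.91 μs.
Distance: d = vΔt = 0.894 × 2.998×10⁸ m/s × 4.9100×10^-6 s = 1320 m = 1.32 km.

1.32 km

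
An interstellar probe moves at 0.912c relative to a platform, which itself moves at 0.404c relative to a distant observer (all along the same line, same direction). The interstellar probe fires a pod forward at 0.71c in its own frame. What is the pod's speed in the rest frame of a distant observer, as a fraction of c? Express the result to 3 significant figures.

0.993c

Compose velocities in two stages. Stage 1 (into S'): u₁ = (0.71+0.912)/(1+0.71×0.912) = 0.98451.
Stage 2 (into S): u = (0.98451+0.404)/(1+0.98451×0.404) = 0.9934, so the speed is 0.993c.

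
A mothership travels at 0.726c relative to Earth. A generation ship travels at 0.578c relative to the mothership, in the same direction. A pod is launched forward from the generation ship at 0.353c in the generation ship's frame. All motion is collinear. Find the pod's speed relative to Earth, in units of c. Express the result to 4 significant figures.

First combine the pod and generation ship (S''→S'): u₁ = (0.353 + 0.578)/(1 + 0.353×0.578) = 0.931/1.204034 = 0.77323.
Then combine with the mothership (S'→S): u = (0.77323 + 0.726)/(1 + 0.77323×0.726) = 1.49923/1.56136498 = 0.9602.

0.9602c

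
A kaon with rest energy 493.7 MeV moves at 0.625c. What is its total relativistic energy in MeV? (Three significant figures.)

β² = 0.390625, so γ = 1/√0.609375 = 1.281.
Total energy: E = γmc² = 1.281 × 493.7 MeV = 632 MeV.

632 MeV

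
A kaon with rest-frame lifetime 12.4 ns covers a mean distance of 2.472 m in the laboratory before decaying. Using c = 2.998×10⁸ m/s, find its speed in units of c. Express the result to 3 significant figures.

0.554c

Lab distance = (lab lifetime)·v = γτ·βc, so βγ = d/(cτ) = 2.472/(2.998×10⁸ × 1.240×10^-8) = 0.66496.
With βγ = 0.66496: γ² = 1 + (βγ)² = 1.442172, and β = (βγ)/γ = 0.66496/1.2009 = 0.554.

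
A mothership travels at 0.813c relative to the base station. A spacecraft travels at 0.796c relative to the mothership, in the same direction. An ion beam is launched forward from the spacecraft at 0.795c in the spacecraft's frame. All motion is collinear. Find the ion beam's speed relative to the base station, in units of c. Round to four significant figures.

0.9973c

Compose velocities in two stages. Stage 1 (into S'): u₁ = (0.795+0.796)/(1+0.795×0.796) = 0.97439.
Stage 2 (into S): u = (0.97439+0.813)/(1+0.97439×0.813) = 0.99733, so the speed is 0.9973c.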